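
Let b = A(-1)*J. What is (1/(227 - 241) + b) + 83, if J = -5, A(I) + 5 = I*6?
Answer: 1931/14 ≈ 137.93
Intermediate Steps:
A(I) = -5 + 6*I (A(I) = -5 + I*6 = -5 + 6*I)
b = 55 (b = (-5 + 6*(-1))*(-5) = (-5 - 6)*(-5) = -11*(-5) = 55)
(1/(227 - 241) + b) + 83 = (1/(227 - 241) + 55) + 83 = (1/(-14) + 55) + 83 = (-1/14 + 55) + 83 = 769/14 + 83 = 1931/14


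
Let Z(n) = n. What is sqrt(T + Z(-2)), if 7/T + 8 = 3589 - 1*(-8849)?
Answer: I*sqrt(308922790)/12430 ≈ 1.414*I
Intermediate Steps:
T = 7/12430 (T = 7/(-8 + (3589 - 1*(-8849))) = 7/(-8 + (3589 + 8849)) = 7/(-8 + 12438) = 7/12430 ≈ 0.00056315)
sqrt(T + Z(-2)) = sqrt(7/12430 - 2) = sqrt(-24853/12430) = I*sqrt(308922790)/12430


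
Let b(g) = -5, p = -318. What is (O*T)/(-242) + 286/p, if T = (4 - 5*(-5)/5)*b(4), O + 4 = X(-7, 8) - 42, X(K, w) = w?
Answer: -153248/19239 ≈ -7.9655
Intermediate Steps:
O = -38 (O = -4 + (8 - 42) = -4 - 34 = -38)
T = -45 (T = (4 - 5*(-5)/5)*(-5) = (4 + 25*(⅕))*(-5) = (4 + 5)*(-5) = 9*(-5) = -45)
(O*T)/(-242) + 286/p = -38*(-45)/(-242) + 286/(-318) = 1710*(-1/242) + 286*(-1/318) = -855/121 - 143/159 = -153248/19239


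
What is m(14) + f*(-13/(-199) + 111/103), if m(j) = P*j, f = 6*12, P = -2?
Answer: 1112900/20497 ≈ 54.296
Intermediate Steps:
f = 72
m(j) = -2*j
m(14) + f*(-13/(-199) + 111/103) = -2*14 + 72*(-13/(-199) + 111/103) = -28 + 72*(-13*(-1/199) + 111*(1/103)) = -28 + 72*(13/199 + 111/103) = -28 + 72*(23428/20497) = -28 + 1686816/20497 = 1112900/20497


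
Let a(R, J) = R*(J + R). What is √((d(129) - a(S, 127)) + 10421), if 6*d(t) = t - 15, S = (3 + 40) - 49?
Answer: √11166 ≈ 105.67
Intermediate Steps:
S = -6 (S = 43 - 49 = -6)
d(t) = -5/2 + t/6 (d(t) = (t - 15)/6 = (-15 + t)/6 = -5/2 + t/6)
√((d(129) - a(S, 127)) + 10421) = √(((-5/2 + (⅙)*129) - (-6)*(127 - 6)) + 10421) = √(((-5/2 + 43/2) - (-6)*121) + 10421) = √((19 - 1*(-726)) + 10421) = √((19 + 726) + 10421) = √(745 + 10421) = √11166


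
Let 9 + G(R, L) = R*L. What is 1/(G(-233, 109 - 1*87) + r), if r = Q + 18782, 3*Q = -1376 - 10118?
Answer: 3/29447 ≈ 0.00010188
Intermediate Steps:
Q = -11494/3 (Q = (-1376 - 10118)/3 = (1/3)*(-11494) = -11494/3 ≈ -3831.3)
G(R, L) = -9 + L*R (G(R, L) = -9 + R*L = -9 + L*R)
r = 44852/3 (r = -11494/3 + 18782 = 44852/3 ≈ 14951.)
1/(G(-233, 109 - 1*87) + r) = 1/((-9 + (109 - 1*87)*(-233)) + 44852/3) = 1/((-9 + (109 - 87)*(-233)) + 44852/3) = 1/((-9 + 22*(-233)) + 44852/3) = 1/((-9 - 5126) + 44852/3) = 1/(-5135 + 44852/3) = 1/(29447/3) = 3/29447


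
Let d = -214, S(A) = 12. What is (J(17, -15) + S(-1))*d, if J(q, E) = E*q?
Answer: 52002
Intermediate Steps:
(J(17, -15) + S(-1))*d = (-15*17 + 12)*(-214) = (-255 + 12)*(-214) = -243*(-214) = 52002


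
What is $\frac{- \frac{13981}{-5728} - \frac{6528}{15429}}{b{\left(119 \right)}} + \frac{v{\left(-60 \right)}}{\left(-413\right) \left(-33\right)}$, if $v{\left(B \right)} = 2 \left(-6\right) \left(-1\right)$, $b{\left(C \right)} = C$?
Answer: $\frac{40579879667}{2275156061024} \approx 0.017836$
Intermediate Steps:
$v{\left(B \right)} = 12$ ($v{\left(B \right)} = \left(-12\right) \left(-1\right) = 12$)
$\frac{- \frac{13981}{-5728} - \frac{6528}{15429}}{b{\left(119 \right)}} + \frac{v{\left(-60 \right)}}{\left(-413\right) \left(-33\right)} = \frac{- \frac{13981}{-5728} - \frac{6528}{15429}}{119} + \frac{12}{\left(-413\right) \left(-33\right)} = \left(\left(-13981\right) \left(- \frac{1}{5728}\right) - \frac{2176}{5143}\right) \frac{1}{119} + \frac{12}{13629} = \left(\frac{13981}{5728} - \frac{2176}{5143}\right) \frac{1}{119} + 12 \cdot \frac{1}{13629} = \frac{59440155}{29459104} \cdot \frac{1}{119} + \frac{4}{4543} = \frac{59440155}{3505633376} + \frac{4}{4543} = \frac{40579879667}{2275156061024}$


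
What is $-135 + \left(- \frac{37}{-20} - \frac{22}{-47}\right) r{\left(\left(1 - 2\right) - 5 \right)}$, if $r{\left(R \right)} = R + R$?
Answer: $- \frac{38262}{235} \approx -162.82$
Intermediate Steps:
$r{\left(R \right)} = 2 R$
$-135 + \left(- \frac{37}{-20} - \frac{22}{-47}\right) r{\left(\left(1 - 2\right) - 5 \right)} = -135 + \left(- \frac{37}{-20} - \frac{22}{-47}\right) 2 \left(\left(1 - 2\right) - 5\right) = -135 + \left(\left(-37\right) \left(- \frac{1}{20}\right) - - \frac{22}{47}\right) 2 \left(-1 - 5\right) = -135 + \left(\frac{37}{20} + \frac{22}{47}\right) 2 \left(-6\right) = -135 + \frac{2179}{940} \left(-12\right) = -135 - \frac{6537}{235} = - \frac{38262}{235}$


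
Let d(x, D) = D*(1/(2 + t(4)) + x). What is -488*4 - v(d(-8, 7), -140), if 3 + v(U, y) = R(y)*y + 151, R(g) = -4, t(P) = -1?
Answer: -2660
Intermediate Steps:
d(x, D) = D*(1 + x) (d(x, D) = D*(1/(2 - 1) + x) = D*(1/1 + x) = D*(1 + x))
v(U, y) = 148 - 4*y (v(U, y) = -3 + (-4*y + 151) = -3 + (151 - 4*y) = 148 - 4*y)
-488*4 - v(d(-8, 7), -140) = -488*4 - (148 - 4*(-140)) = -1952 - (148 + 560) = -1952 - 1*708 = -1952 - 708 = -2660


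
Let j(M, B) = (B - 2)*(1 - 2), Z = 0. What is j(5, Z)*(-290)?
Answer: -580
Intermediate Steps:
j(M, B) = 2 - B (j(M, B) = (-2 + B)*(-1) = 2 - B)
j(5, Z)*(-290) = (2 - 1*0)*(-290) = (2 + 0)*(-290) = 2*(-290) = -580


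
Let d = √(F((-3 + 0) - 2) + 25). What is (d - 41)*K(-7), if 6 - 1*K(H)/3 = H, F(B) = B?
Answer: -1599 + 78*√5 ≈ -1424.6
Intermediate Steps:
K(H) = 18 - 3*H
d = 2*√5 (d = √(((-3 + 0) - 2) + 25) = √((-3 - 2) + 25) = √(-5 + 25) = √20 = 2*√5 ≈ 4.4721)
(d - 41)*K(-7) = (2*√5 - 41)*(18 - 3*(-7)) = (-41 + 2*√5)*(18 + 21) = (-41 + 2*√5)*39 = -1599 + 78*√5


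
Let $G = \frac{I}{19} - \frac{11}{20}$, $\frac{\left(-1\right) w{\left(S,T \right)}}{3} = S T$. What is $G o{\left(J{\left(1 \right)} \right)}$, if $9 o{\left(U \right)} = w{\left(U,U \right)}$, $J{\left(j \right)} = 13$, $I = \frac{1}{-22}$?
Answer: $\frac{390221}{12540} \approx 31.118$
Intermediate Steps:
$I = - \frac{1}{22} \approx -0.045455$
$w{\left(S,T \right)} = - 3 S T$
$o{\left(U \right)} = - \frac{U^{2}}{3}$ ($o{\left(U \right)} = \frac{\left(-3\right) U U}{9} = \frac{\left(-3\right) U^{2}}{9} = - \frac{U^{2}}{3}$)
$G = - \frac{2309}{4180}$ ($G = - \frac{1}{22 \cdot 19} - \frac{11}{20} = \left(- \frac{1}{22}\right) \frac{1}{19} - \frac{11}{20} = - \frac{1}{418} - \frac{11}{20} = - \frac{2309}{4180} \approx -0.55239$)
$G o{\left(J{\left(1 \right)} \right)} = - \frac{2309 \left(- \frac{13^{2}}{3}\right)}{4180} = - \frac{2309 \left(\left(- \frac{1}{3}\right) 169\right)}{4180} = \left(- \frac{2309}{4180}\right) \left(- \frac{169}{3}\right) = \frac{390221}{12540}$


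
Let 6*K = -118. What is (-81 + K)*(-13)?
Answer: 3926/3 ≈ 1308.7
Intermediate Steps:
K = -59/3 (K = (⅙)*(-118) = -59/3 ≈ -19.667)
(-81 + K)*(-13) = (-81 - 59/3)*(-13) = -302/3*(-13) = 3926/3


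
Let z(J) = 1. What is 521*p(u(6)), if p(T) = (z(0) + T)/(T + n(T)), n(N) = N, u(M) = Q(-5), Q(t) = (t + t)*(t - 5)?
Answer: 52621/200 ≈ 263.10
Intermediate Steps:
Q(t) = 2*t*(-5 + t) (Q(t) = (2*t)*(-5 + t) = 2*t*(-5 + t))
u(M) = 100 (u(M) = 2*(-5)*(-5 - 5) = 2*(-5)*(-10) = 100)
p(T) = (1 + T)/(2*T) (p(T) = (1 + T)/(T + T) = (1 + T)/((2*T)) = (1 + T)*(1/(2*T)) = (1 + T)/(2*T))
521*p(u(6)) = 521*((½)*(1 + 100)/100) = 521*((½)*(1/100)*101) = 521*(101/200) = 52621/200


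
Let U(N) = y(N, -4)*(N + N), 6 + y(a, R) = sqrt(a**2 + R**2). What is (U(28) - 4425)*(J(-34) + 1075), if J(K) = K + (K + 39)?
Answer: -4980006 + 1171520*sqrt(2) ≈ -3.3232e+6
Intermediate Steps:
y(a, R) = -6 + sqrt(R**2 + a**2) (y(a, R) = -6 + sqrt(a**2 + R**2) = -6 + sqrt(R**2 + a**2))
U(N) = 2*N*(-6 + sqrt(16 + N**2)) (U(N) = (-6 + sqrt((-4)**2 + N**2))*(N + N) = (-6 + sqrt(16 + N**2))*(2*N) = 2*N*(-6 + sqrt(16 + N**2)))
J(K) = 39 + 2*K (J(K) = K + (39 + K) = 39 + 2*K)
(U(28) - 4425)*(J(-34) + 1075) = (2*28*(-6 + sqrt(16 + 28**2)) - 4425)*((39 + 2*(-34)) + 1075) = (2*28*(-6 + sqrt(16 + 784)) - 4425)*((39 - 68) + 1075) = (2*28*(-6 + sqrt(800)) - 4425)*(-29 + 1075) = (2*28*(-6 + 20*sqrt(2)) - 4425)*1046 = ((-336 + 1120*sqrt(2)) - 4425)*1046 = (-4761 + 1120*sqrt(2))*1046 = -4980006 + 1171520*sqrt(2)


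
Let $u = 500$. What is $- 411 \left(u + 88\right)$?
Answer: $-241668$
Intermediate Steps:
$- 411 \left(u + 88\right) = - 411 \left(500 + 88\right) = \left(-411\right) 588 = -241668$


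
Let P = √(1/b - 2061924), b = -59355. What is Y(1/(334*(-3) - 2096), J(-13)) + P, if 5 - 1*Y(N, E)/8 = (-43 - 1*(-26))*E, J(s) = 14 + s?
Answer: 176 + I*√807132366043495/19785 ≈ 176.0 + 1435.9*I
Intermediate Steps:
P = I*√807132366043495/19785 (P = √(1/(-59355) - 2061924) = √(-1/59355 - 2061924) = √(-122385499021/59355) = I*√807132366043495/19785 ≈ 1435.9*I)
Y(N, E) = 40 + 136*E (Y(N, E) = 40 - 8*(-43 - 1*(-26))*E = 40 - 8*(-43 + 26)*E = 40 - (-136)*E = 40 + 136*E)
Y(1/(334*(-3) - 2096), J(-13)) + P = (40 + 136*(14 - 13)) + I*√807132366043495/19785 = (40 + 136*1) + I*√807132366043495/19785 = (40 + 136) + I*√807132366043495/19785 = 176 + I*√807132366043495/19785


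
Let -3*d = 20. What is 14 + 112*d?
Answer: -2198/3 ≈ -732.67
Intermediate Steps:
d = -20/3 (d = -⅓*20 = -20/3 ≈ -6.6667)
14 + 112*d = 14 + 112*(-20/3) = 14 - 2240/3 = -2198/3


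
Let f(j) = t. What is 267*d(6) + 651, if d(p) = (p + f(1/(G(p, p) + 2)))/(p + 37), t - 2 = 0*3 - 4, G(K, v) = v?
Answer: 29061/43 ≈ 675.84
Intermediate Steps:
t = -2 (t = 2 + (0*3 - 4) = 2 + (0 - 4) = 2 - 4 = -2)
f(j) = -2
d(p) = (-2 + p)/(37 + p) (d(p) = (p - 2)/(p + 37) = (-2 + p)/(37 + p))
267*d(6) + 651 = 267*((-2 + 6)/(37 + 6)) + 651 = 267*(4/43) + 651 = 1068/43 + 651 = 29061/43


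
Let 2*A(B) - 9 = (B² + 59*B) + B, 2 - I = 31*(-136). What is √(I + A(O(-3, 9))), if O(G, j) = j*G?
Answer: √3777 ≈ 61.457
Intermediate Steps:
O(G, j) = G*j
I = 4218 (I = 2 - 31*(-136) = 2 - 1*(-4216) = 2 + 4216 = 4218)
A(B) = 9/2 + B²/2 + 30*B (A(B) = 9/2 + ((B² + 59*B) + B)/2 = 9/2 + (B² + 60*B)/2 = 9/2 + (B²/2 + 30*B) = 9/2 + B²/2 + 30*B)
√(I + A(O(-3, 9))) = √(4218 + (9/2 + (-3*9)²/2 + 30*(-3*9))) = √(4218 + (9/2 + (½)*(-27)² + 30*(-27))) = √(4218 + (9/2 + (½)*729 - 810)) = √(4218 + (9/2 + 729/2 - 810)) = √(4218 - 441) = √3777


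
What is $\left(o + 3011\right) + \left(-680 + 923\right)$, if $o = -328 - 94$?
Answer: $2832$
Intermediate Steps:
$o = -422$
$\left(o + 3011\right) + \left(-680 + 923\right) = \left(-422 + 3011\right) + \left(-680 + 923\right) = 2589 + 243 = 2832$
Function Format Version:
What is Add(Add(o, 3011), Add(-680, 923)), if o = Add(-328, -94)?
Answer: 2832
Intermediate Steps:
o = -422
Add(Add(o, 3011), Add(-680, 923)) = Add(Add(-422, 3011), Add(-680, 923)) = Add(2589, 243) = 2832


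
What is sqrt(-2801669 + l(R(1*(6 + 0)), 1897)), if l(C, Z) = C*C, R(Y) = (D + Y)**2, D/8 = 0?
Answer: I*sqrt(2800373) ≈ 1673.4*I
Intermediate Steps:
D = 0 (D = 8*0 = 0)
R(Y) = Y**2 (R(Y) = (0 + Y)**2 = Y**2)
l(C, Z) = C**2
sqrt(-2801669 + l(R(1*(6 + 0)), 1897)) = sqrt(-2801669 + ((1*(6 + 0))**2)**2) = sqrt(-2801669 + ((1*6)**2)**2) = sqrt(-2801669 + (6**2)**2) = sqrt(-2801669 + 36**2) = sqrt(-2801669 + 1296) = sqrt(-2800373) = I*sqrt(2800373)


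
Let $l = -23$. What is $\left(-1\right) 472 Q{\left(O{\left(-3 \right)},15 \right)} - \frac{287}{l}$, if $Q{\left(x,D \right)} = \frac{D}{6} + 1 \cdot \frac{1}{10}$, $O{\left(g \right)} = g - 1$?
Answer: $- \frac{139693}{115} \approx -1214.7$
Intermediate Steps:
$O{\left(g \right)} = -1 + g$
$Q{\left(x,D \right)} = \frac{1}{10} + \frac{D}{6}$ ($Q{\left(x,D \right)} = D \frac{1}{6} + 1 \cdot \frac{1}{10} = \frac{D}{6} + \frac{1}{10} = \frac{1}{10} + \frac{D}{6}$)
$\left(-1\right) 472 Q{\left(O{\left(-3 \right)},15 \right)} - \frac{287}{l} = \left(-1\right) 472 \left(\frac{1}{10} + \frac{1}{6} \cdot 15\right) - \frac{287}{-23} = - 472 \left(\frac{1}{10} + \frac{5}{2}\right) - - \frac{287}{23} = \left(-472\right) \frac{13}{5} + \frac{287}{23} = - \frac{6136}{5} + \frac{287}{23} = - \frac{139693}{115}$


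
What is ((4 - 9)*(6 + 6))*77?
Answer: -4620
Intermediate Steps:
((4 - 9)*(6 + 6))*77 = -5*12*77 = -60*77 = -4620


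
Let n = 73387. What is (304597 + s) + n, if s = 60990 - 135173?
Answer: 303801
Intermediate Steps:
s = -74183
(304597 + s) + n = (304597 - 74183) + 73387 = 230414 + 73387 = 303801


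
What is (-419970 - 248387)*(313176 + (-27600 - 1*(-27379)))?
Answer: -209165664935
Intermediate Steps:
(-419970 - 248387)*(313176 + (-27600 - 1*(-27379))) = -668357*(313176 + (-27600 + 27379)) = -668357*(313176 - 221) = -668357*312955 = -209165664935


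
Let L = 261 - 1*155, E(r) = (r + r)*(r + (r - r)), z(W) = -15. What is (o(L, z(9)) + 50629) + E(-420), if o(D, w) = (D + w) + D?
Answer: 403626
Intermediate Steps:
E(r) = 2*r² (E(r) = (2*r)*(r + 0) = (2*r)*r = 2*r²)
L = 106 (L = 261 - 155 = 106)
o(D, w) = w + 2*D
(o(L, z(9)) + 50629) + E(-420) = ((-15 + 2*106) + 50629) + 2*(-420)² = ((-15 + 212) + 50629) + 2*176400 = (197 + 50629) + 352800 = 50826 + 352800 = 403626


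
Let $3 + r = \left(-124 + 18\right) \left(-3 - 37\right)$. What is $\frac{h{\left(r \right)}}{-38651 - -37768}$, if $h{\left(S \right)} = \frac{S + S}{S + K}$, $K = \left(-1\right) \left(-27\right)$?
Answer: $- \frac{4237}{1882556} \approx -0.0022507$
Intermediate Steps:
$K = 27$
$r = 4237$ ($r = -3 + \left(-124 + 18\right) \left(-3 - 37\right) = -3 - -4240 = -3 + 4240 = 4237$)
$h{\left(S \right)} = \frac{2 S}{27 + S}$ ($h{\left(S \right)} = \frac{S + S}{S + 27} = \frac{2 S}{27 + S}$)
$\frac{h{\left(r \right)}}{-38651 - -37768} = \frac{2 \cdot 4237 \frac{1}{27 + 4237}}{-38651 - -37768} = \frac{2 \cdot 4237 \cdot \frac{1}{4264}}{-38651 + 37768} = \frac{2 \cdot 4237 \cdot \frac{1}{4264}}{-883} = \frac{4237}{2132} \left(- \frac{1}{883}\right) = - \frac{4237}{1882556}$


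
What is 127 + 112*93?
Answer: 10543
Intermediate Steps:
127 + 112*93 = 127 + 10416 = 10543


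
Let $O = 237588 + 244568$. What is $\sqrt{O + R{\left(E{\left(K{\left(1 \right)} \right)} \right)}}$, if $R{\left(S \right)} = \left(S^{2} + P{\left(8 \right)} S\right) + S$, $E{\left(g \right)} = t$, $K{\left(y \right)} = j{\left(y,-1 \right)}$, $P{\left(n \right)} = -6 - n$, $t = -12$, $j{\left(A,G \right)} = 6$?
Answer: $2 \sqrt{120614} \approx 694.59$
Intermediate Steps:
$K{\left(y \right)} = 6$
$E{\left(g \right)} = -12$
$R{\left(S \right)} = S^{2} - 13 S$ ($R{\left(S \right)} = \left(S^{2} + \left(-6 - 8\right) S\right) + S = \left(S^{2} - 14 S\right) + S = S^{2} - 13 S$)
$O = 482156$
$\sqrt{O + R{\left(E{\left(K{\left(1 \right)} \right)} \right)}} = \sqrt{482156 - 12 \left(-13 - 12\right)} = \sqrt{482156 - -300} = \sqrt{482156 + 300} = \sqrt{482456} = 2 \sqrt{120614}$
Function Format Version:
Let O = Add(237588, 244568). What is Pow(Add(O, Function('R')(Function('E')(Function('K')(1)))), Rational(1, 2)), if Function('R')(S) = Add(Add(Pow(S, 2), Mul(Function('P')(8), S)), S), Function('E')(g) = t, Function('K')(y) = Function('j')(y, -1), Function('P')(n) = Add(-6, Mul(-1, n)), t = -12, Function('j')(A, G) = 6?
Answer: Mul(2, Pow(120614, Rational(1, 2))) ≈ 694.59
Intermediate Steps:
Function('K')(y) = 6
Function('E')(g) = -12
Function('R')(S) = Add(Pow(S, 2), Mul(-13, S)) (Function('R')(S) = Add(Add(Pow(S, 2), Mul(Add(-6, Mul(-1, 8)), S)), S) = Add(Add(Pow(S, 2), Mul(Add(-6, -8), S)), S) = Add(Add(Pow(S, 2), Mul(-14, S)), S) = Add(Pow(S, 2), Mul(-13, S)))
O = 482156
Pow(Add(O, Function('R')(Function('E')(Function('K')(1)))), Rational(1, 2)) = Pow(Add(482156, Mul(-12, Add(-13, -12))), Rational(1, 2)) = Pow(Add(482156, Mul(-12, -25)), Rational(1, 2)) = Pow(Add(482156, 300), Rational(1, 2)) = Pow(482456, Rational(1, 2)) = Mul(2, Pow(120614, Rational(1, 2)))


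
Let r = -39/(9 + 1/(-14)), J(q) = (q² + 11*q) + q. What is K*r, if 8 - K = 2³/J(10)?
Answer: -239148/6875 ≈ -34.785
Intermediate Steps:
J(q) = q² + 12*q
K = 438/55 (K = 8 - 2³/(10*(12 + 10)) = 8 - 8/(10*22) = 8 - 8/220 = 8 - 1*2/55 = 8 - 2/55 = 438/55 ≈ 7.9636)
r = -546/125 (r = -39/(9 - 1/14) = -39/125/14 = -39*14/125 = -546/125 ≈ -4.3680)
K*r = (438/55)*(-546/125) = -239148/6875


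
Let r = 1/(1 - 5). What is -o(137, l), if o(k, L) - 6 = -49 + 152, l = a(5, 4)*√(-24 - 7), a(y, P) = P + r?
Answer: -109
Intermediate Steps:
r = -¼ (r = 1/(-4) = -¼ ≈ -0.25000)
a(y, P) = -¼ + P (a(y, P) = P - ¼ = -¼ + P)
l = 15*I*√31/4 (l = (-¼ + 4)*√(-24 - 7) = 15*√(-31)/4 = 15*(I*√31)/4 = 15*I*√31/4 ≈ 20.879*I)
o(k, L) = 109 (o(k, L) = 6 + (-49 + 152) = 6 + 103 = 109)
-o(137, l) = -1*109 = -109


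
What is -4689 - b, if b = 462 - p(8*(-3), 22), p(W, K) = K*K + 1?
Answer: -4666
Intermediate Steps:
p(W, K) = 1 + K**2 (p(W, K) = K**2 + 1 = 1 + K**2)
b = -23 (b = 462 - (1 + 22**2) = 462 - (1 + 484) = 462 - 1*485 = 462 - 485 = -23)
-4689 - b = -4689 - 1*(-23) = -4689 + 23 = -4666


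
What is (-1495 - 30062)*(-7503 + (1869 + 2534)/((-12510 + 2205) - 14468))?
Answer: 837956562522/3539 ≈ 2.3678e+8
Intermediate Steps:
(-1495 - 30062)*(-7503 + (1869 + 2534)/((-12510 + 2205) - 14468)) = -31557*(-7503 + 4403/(-10305 - 14468)) = -31557*(-7503 + 4403/(-24773)) = -31557*(-7503 + 4403*(-1/24773)) = -31557*(-7503 - 629/3539) = -31557*(-26553746/3539) = 837956562522/3539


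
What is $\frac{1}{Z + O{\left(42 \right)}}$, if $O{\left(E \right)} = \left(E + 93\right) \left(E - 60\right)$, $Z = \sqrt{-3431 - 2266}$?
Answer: $- \frac{90}{218911} - \frac{i \sqrt{633}}{1970199} \approx -0.00041113 - 1.277 \cdot 10^{-5} i$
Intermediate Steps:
$Z = 3 i \sqrt{633}$ ($Z = \sqrt{-5697} = 3 i \sqrt{633} \approx 75.479 i$)
$O{\left(E \right)} = \left(-60 + E\right) \left(93 + E\right)$ ($O{\left(E \right)} = \left(93 + E\right) \left(-60 + E\right) = \left(-60 + E\right) \left(93 + E\right)$)
$\frac{1}{Z + O{\left(42 \right)}} = \frac{1}{3 i \sqrt{633} + \left(-5580 + 42^{2} + 33 \cdot 42\right)} = \frac{1}{3 i \sqrt{633} + \left(-5580 + 1764 + 1386\right)} = \frac{1}{3 i \sqrt{633} - 2430} = \frac{1}{-2430 + 3 i \sqrt{633}}$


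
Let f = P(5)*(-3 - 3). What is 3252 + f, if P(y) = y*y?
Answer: 3102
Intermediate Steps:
P(y) = y²
f = -150 (f = 5²*(-3 - 3) = 25*(-6) = -150)
3252 + f = 3252 - 150 = 3102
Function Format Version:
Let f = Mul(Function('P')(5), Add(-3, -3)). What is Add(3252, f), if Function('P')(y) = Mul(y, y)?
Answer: 3102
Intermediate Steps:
Function('P')(y) = Pow(y, 2)
f = -150 (f = Mul(Pow(5, 2), Add(-3, -3)) = Mul(25, -6) = -150)
Add(3252, f) = Add(3252, -150) = 3102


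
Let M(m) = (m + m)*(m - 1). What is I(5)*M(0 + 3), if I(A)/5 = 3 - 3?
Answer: 0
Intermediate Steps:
M(m) = 2*m*(-1 + m) (M(m) = (2*m)*(-1 + m) = 2*m*(-1 + m))
I(A) = 0 (I(A) = 5*(3 - 3) = 5*0 = 0)
I(5)*M(0 + 3) = 0*(2*(0 + 3)*(-1 + (0 + 3))) = 0*(2*3*(-1 + 3)) = 0*(2*3*2) = 0*12 = 0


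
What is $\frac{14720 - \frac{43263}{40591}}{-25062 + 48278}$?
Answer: $\frac{597456257}{942360656} \approx 0.634$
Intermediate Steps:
$\frac{14720 - \frac{43263}{40591}}{-25062 + 48278} = \frac{14720 - \frac{43263}{40591}}{23216} = \left(14720 - \frac{43263}{40591}\right) \frac{1}{23216} = \frac{597456257}{40591} \cdot \frac{1}{23216} = \frac{597456257}{942360656}$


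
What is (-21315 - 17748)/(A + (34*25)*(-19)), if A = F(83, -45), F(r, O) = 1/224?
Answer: 8750112/3617599 ≈ 2.4188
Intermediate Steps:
F(r, O) = 1/224
A = 1/224 ≈ 0.0044643
(-21315 - 17748)/(A + (34*25)*(-19)) = (-21315 - 17748)/(1/224 + (34*25)*(-19)) = -39063/(1/224 + 850*(-19)) = -39063/(1/224 - 16150) = -39063/(-3617599/224) = -39063*(-224/3617599) = 8750112/3617599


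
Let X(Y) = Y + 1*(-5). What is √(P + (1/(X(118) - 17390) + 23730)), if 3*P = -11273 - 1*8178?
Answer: 10*√51479395773/17277 ≈ 131.33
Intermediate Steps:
X(Y) = -5 + Y (X(Y) = Y - 5 = -5 + Y)
P = -19451/3 (P = (-11273 - 1*8178)/3 = (-11273 - 8178)/3 = (⅓)*(-19451) = -19451/3 ≈ -6483.7)
√(P + (1/(X(118) - 17390) + 23730)) = √(-19451/3 + (1/((-5 + 118) - 17390) + 23730)) = √(-19451/3 + (1/(113 - 17390) + 23730)) = √(-19451/3 + (1/(-17277) + 23730)) = √(-19451/3 + (-1/17277 + 23730)) = √(-19451/3 + 409983209/17277) = √(297964900/17277) = 10*√51479395773/17277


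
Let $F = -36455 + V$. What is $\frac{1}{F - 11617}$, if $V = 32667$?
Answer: $- \frac{1}{15405} \approx -6.4914 \cdot 10^{-5}$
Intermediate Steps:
$F = -3788$ ($F = -36455 + 32667 = -3788$)
$\frac{1}{F - 11617} = \frac{1}{-3788 - 11617} = \frac{1}{-15405} = - \frac{1}{15405}$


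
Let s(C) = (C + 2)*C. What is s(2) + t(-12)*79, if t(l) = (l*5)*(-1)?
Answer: 4748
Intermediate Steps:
s(C) = C*(2 + C) (s(C) = (2 + C)*C = C*(2 + C))
t(l) = -5*l (t(l) = (5*l)*(-1) = -5*l)
s(2) + t(-12)*79 = 2*(2 + 2) - 5*(-12)*79 = 2*4 + 60*79 = 8 + 4740 = 4748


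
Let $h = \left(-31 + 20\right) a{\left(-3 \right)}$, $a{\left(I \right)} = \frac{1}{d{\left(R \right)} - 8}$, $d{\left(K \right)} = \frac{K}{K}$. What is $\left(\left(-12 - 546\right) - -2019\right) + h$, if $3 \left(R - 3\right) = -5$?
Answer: $\frac{10238}{7} \approx 1462.6$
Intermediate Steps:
$R = \frac{4}{3}$ ($R = 3 + \frac{1}{3} \left(-5\right) = 3 - \frac{5}{3} = \frac{4}{3} \approx 1.3333$)
$d{\left(K \right)} = 1$
$a{\left(I \right)} = - \frac{1}{7}$ ($a{\left(I \right)} = \frac{1}{1 - 8} = \frac{1}{-7} = - \frac{1}{7}$)
$h = \frac{11}{7}$ ($h = \left(-31 + 20\right) \left(- \frac{1}{7}\right) = \left(-11\right) \left(- \frac{1}{7}\right) = \frac{11}{7} \approx 1.5714$)
$\left(\left(-12 - 546\right) - -2019\right) + h = \left(\left(-12 - 546\right) - -2019\right) + \frac{11}{7} = \left(\left(-12 - 546\right) + 2019\right) + \frac{11}{7} = \left(-558 + 2019\right) + \frac{11}{7} = 1461 + \frac{11}{7} = \frac{10238}{7}$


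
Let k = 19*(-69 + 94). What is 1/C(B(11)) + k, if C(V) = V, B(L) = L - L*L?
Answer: 52249/110 ≈ 474.99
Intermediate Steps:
B(L) = L - L**2
k = 475 (k = 19*25 = 475)
1/C(B(11)) + k = 1/(11*(1 - 1*11)) + 475 = 1/(11*(1 - 11)) + 475 = 1/(11*(-10)) + 475 = 1/(-110) + 475 = -1/110 + 475 = 52249/110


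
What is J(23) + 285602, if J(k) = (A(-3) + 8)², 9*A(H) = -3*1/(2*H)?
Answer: 92556073/324 ≈ 2.8567e+5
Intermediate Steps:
A(H) = -1/(6*H) (A(H) = (-3*1/(2*H))/9 = (-3/(2*H))/9 = -1/(6*H))
J(k) = 21025/324 (J(k) = (-⅙/(-3) + 8)² = (-⅙*(-⅓) + 8)² = (1/18 + 8)² = (145/18)² = 21025/324)
J(23) + 285602 = 21025/324 + 285602 = 92556073/324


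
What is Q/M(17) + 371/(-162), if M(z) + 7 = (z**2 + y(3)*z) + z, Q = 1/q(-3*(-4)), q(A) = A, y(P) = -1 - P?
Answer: -57125/24948 ≈ -2.2898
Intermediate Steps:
Q = 1/12 (Q = 1/(-3*(-4)) = 1/12 ≈ 0.083333)
M(z) = -7 + z**2 - 3*z (M(z) = -7 + ((z**2 + (-1 - 1*3)*z) + z) = -7 + ((z**2 + (-1 - 3)*z) + z) = -7 + ((z**2 - 4*z) + z) = -7 + (z**2 - 3*z) = -7 + z**2 - 3*z)
Q/M(17) + 371/(-162) = 1/(12*(-7 + 17**2 - 3*17)) + 371/(-162) = 1/(12*(-7 + 289 - 51)) + 371*(-1/162) = (1/12)/231 - 371/162 = (1/12)*(1/231) - 371/162 = 1/2772 - 371/162 = -57125/24948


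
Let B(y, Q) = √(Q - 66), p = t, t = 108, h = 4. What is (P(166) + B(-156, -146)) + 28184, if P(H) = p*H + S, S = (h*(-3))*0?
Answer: 46112 + 2*I*√53 ≈ 46112.0 + 14.56*I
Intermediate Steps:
S = 0 (S = (4*(-3))*0 = -12*0 = 0)
p = 108
B(y, Q) = √(-66 + Q)
P(H) = 108*H (P(H) = 108*H + 0 = 108*H)
(P(166) + B(-156, -146)) + 28184 = (108*166 + √(-66 - 146)) + 28184 = (17928 + √(-212)) + 28184 = (17928 + 2*I*√53) + 28184 = 46112 + 2*I*√53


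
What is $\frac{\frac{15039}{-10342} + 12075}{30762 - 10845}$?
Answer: $\frac{41621537}{68660538} \approx 0.60619$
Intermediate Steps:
$\frac{\frac{15039}{-10342} + 12075}{30762 - 10845} = \frac{15039 \left(- \frac{1}{10342}\right) + 12075}{19917} = \left(- \frac{15039}{10342} + 12075\right) \frac{1}{19917} = \frac{124864611}{10342} \cdot \frac{1}{19917} = \frac{41621537}{68660538}$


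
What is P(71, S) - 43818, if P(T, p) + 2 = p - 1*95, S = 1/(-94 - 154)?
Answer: -10890921/248 ≈ -43915.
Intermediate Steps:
S = -1/248 (S = 1/(-248) = -1/248 ≈ -0.0040323)
P(T, p) = -97 + p (P(T, p) = -2 + (p - 1*95) = -2 + (p - 95) = -2 + (-95 + p) = -97 + p)
P(71, S) - 43818 = (-97 - 1/248) - 43818 = -24057/248 - 43818 = -10890921/248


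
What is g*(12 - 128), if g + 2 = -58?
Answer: 6960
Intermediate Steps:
g = -60 (g = -2 - 58 = -60)
g*(12 - 128) = -60*(12 - 128) = -60*(-116) = 6960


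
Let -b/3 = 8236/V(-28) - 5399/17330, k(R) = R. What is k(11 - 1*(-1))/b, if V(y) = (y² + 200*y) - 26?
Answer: 167823720/84435919 ≈ 1.9876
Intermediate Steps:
V(y) = -26 + y² + 200*y
b = 84435919/13985310 (b = -3*(8236/(-26 + (-28)² + 200*(-28)) - 5399/17330) = -3*(8236/(-26 + 784 - 5600) - 5399*1/17330) = -3*(8236/(-4842) - 5399/17330) = -3*(8236*(-1/4842) - 5399/17330) = -3*(-4118/2421 - 5399/17330) = -3*(-84435919/41955930) = 84435919/13985310 ≈ 6.0375)
k(11 - 1*(-1))/b = (11 - 1*(-1))/(84435919/13985310) = (11 + 1)*(13985310/84435919) = 12*(13985310/84435919) = 167823720/84435919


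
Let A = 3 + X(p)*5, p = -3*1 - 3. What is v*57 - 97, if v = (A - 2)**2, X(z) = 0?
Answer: -40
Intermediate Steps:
p = -6 (p = -3 - 3 = -6)
A = 3 (A = 3 + 0*5 = 3 + 0 = 3)
v = 1 (v = (3 - 2)**2 = 1**2 = 1)
v*57 - 97 = 1*57 - 97 = 57 - 97 = -40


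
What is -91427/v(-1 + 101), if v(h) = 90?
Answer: -91427/90 ≈ -1015.9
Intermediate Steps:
-91427/v(-1 + 101) = -91427/90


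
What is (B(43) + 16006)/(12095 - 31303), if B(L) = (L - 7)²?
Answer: -8651/9604 ≈ -0.90077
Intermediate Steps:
B(L) = (-7 + L)²
(B(43) + 16006)/(12095 - 31303) = ((-7 + 43)² + 16006)/(12095 - 31303) = (36² + 16006)/(-19208) = (1296 + 16006)*(-1/19208) = 17302*(-1/19208) = -8651/9604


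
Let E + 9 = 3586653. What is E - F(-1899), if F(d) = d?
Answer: 3588543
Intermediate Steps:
E = 3586644 (E = -9 + 3586653 = 3586644)
E - F(-1899) = 3586644 - 1*(-1899) = 3586644 + 1899 = 3588543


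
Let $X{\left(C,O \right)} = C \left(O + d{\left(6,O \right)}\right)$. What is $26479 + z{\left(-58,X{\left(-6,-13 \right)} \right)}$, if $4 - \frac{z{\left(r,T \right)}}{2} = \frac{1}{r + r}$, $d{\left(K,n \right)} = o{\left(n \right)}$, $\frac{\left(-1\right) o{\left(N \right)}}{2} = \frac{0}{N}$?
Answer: $\frac{1536247}{58} \approx 26487.0$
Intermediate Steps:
$o{\left(N \right)} = 0$ ($o{\left(N \right)} = - 2 \frac{0}{N} = \left(-2\right) 0 = 0$)
$d{\left(K,n \right)} = 0$
$X{\left(C,O \right)} = C O$ ($X{\left(C,O \right)} = C \left(O + 0\right) = C O$)
$z{\left(r,T \right)} = 8 - \frac{1}{r}$ ($z{\left(r,T \right)} = 8 - \frac{2}{r + r} = 8 - \frac{2}{2 r} = 8 - 2 \frac{1}{2 r} = 8 - \frac{1}{r}$)
$26479 + z{\left(-58,X{\left(-6,-13 \right)} \right)} = 26479 + \left(8 - \frac{1}{-58}\right) = 26479 + \left(8 - - \frac{1}{58}\right) = 26479 + \left(8 + \frac{1}{58}\right) = 26479 + \frac{465}{58} = \frac{1536247}{58}$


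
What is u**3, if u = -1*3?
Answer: -27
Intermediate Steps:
u = -3
u**3 = (-3)**3 = -27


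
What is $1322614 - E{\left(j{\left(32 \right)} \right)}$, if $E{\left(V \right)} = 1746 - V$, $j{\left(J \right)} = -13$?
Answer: $1320855$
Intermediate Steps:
$1322614 - E{\left(j{\left(32 \right)} \right)} = 1322614 - \left(1746 - -13\right) = 1322614 - \left(1746 + 13\right) = 1322614 - 1759 = 1320855$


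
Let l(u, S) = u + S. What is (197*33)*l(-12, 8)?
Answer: -26004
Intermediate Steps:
l(u, S) = S + u
(197*33)*l(-12, 8) = (197*33)*(8 - 12) = 6501*(-4) = -26004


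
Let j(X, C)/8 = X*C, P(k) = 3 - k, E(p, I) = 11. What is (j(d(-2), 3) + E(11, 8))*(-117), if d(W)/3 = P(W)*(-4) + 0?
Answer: 167193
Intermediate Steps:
d(W) = -36 + 12*W (d(W) = 3*((3 - W)*(-4) + 0) = 3*((-12 + 4*W) + 0) = 3*(-12 + 4*W) = -36 + 12*W)
j(X, C) = 8*C*X (j(X, C) = 8*(X*C) = 8*(C*X) = 8*C*X)
(j(d(-2), 3) + E(11, 8))*(-117) = (8*3*(-36 + 12*(-2)) + 11)*(-117) = (8*3*(-36 - 24) + 11)*(-117) = (8*3*(-60) + 11)*(-117) = (-1440 + 11)*(-117) = -1429*(-117) = 167193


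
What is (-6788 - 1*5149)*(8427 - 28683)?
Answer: 241795872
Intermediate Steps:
(-6788 - 1*5149)*(8427 - 28683) = (-6788 - 5149)*(-20256) = -11937*(-20256) = 241795872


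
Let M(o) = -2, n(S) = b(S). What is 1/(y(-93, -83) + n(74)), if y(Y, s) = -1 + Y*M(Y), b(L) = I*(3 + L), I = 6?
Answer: 1/647 ≈ 0.0015456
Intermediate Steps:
b(L) = 18 + 6*L (b(L) = 6*(3 + L) = 18 + 6*L)
n(S) = 18 + 6*S
y(Y, s) = -1 - 2*Y (y(Y, s) = -1 + Y*(-2) = -1 - 2*Y)
1/(y(-93, -83) + n(74)) = 1/((-1 - 2*(-93)) + (18 + 6*74)) = 1/((-1 + 186) + (18 + 444)) = 1/(185 + 462) = 1/647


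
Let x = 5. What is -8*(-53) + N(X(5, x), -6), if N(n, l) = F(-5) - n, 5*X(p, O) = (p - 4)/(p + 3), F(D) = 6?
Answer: 17199/40 ≈ 429.98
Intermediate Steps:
X(p, O) = (-4 + p)/(5*(3 + p)) (X(p, O) = ((p - 4)/(p + 3))/5 = ((-4 + p)/(3 + p))/5 = (-4 + p)/(5*(3 + p)))
N(n, l) = 6 - n
-8*(-53) + N(X(5, x), -6) = -8*(-53) + (6 - (-4 + 5)/(5*(3 + 5))) = 424 + (6 - 1/(5*8)) = 424 + (6 - 1*1/40) = 424 + (6 - 1/40) = 424 + 239/40 = 17199/40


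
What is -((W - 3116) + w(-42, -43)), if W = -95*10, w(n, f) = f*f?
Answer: 2217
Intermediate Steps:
w(n, f) = f²
W = -950
-((W - 3116) + w(-42, -43)) = -((-950 - 3116) + (-43)²) = -(-4066 + 1849) = -1*(-2217) = 2217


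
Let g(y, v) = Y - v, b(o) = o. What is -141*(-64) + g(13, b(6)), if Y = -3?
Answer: 9015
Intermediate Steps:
g(y, v) = -3 - v
-141*(-64) + g(13, b(6)) = -141*(-64) + (-3 - 1*6) = 9024 + (-3 - 6) = 9024 - 9 = 9015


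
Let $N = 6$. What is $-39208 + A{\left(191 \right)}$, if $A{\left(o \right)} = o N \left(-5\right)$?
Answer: $-44938$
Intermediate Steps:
$A{\left(o \right)} = - 30 o$ ($A{\left(o \right)} = o 6 \left(-5\right) = 6 o \left(-5\right) = - 30 o$)
$-39208 + A{\left(191 \right)} = -39208 - 5730 = -44938$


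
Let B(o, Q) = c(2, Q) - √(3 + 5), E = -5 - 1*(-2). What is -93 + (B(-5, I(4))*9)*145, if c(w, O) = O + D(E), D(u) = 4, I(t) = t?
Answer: 10347 - 2610*√2 ≈ 6655.9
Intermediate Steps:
E = -3 (E = -5 + 2 = -3)
c(w, O) = 4 + O (c(w, O) = O + 4 = 4 + O)
B(o, Q) = 4 + Q - 2*√2 (B(o, Q) = (4 + Q) - √(3 + 5) = (4 + Q) - √8 = (4 + Q) - 2*√2 = 4 + Q - 2*√2)
-93 + (B(-5, I(4))*9)*145 = -93 + ((4 + 4 - 2*√2)*9)*145 = -93 + ((8 - 2*√2)*9)*145 = -93 + (72 - 18*√2)*145 = -93 + (10440 - 2610*√2) = 10347 - 2610*√2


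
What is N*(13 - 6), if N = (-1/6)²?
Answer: 7/36 ≈ 0.19444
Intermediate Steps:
N = 1/36 (N = (-1*⅙)² = (-⅙)² = 1/36 ≈ 0.027778)
N*(13 - 6) = (13 - 6)/36 = (1/36)*7 = 7/36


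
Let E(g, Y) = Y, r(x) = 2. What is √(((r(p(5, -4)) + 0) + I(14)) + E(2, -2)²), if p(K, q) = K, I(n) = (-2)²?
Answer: √10 ≈ 3.1623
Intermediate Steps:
I(n) = 4
√(((r(p(5, -4)) + 0) + I(14)) + E(2, -2)²) = √(((2 + 0) + 4) + (-2)²) = √((2 + 4) + 4) = √(6 + 4) = √10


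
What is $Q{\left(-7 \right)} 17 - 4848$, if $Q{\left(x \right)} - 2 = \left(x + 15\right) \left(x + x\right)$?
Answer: $-6718$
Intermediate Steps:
$Q{\left(x \right)} = 2 + 2 x \left(15 + x\right)$ ($Q{\left(x \right)} = 2 + \left(x + 15\right) \left(x + x\right) = 2 + \left(15 + x\right) 2 x = 2 + 2 x \left(15 + x\right)$)
$Q{\left(-7 \right)} 17 - 4848 = \left(2 + 2 \left(-7\right)^{2} + 30 \left(-7\right)\right) 17 - 4848 = \left(2 + 2 \cdot 49 - 210\right) 17 - 4848 = \left(2 + 98 - 210\right) 17 - 4848 = \left(-110\right) 17 - 4848 = -1870 - 4848 = -6718$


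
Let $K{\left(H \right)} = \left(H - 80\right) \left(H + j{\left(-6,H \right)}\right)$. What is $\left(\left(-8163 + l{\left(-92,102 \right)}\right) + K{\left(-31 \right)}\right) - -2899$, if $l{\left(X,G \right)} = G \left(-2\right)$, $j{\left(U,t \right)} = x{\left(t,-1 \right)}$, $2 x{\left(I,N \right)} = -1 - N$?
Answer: $-2027$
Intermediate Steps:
$x{\left(I,N \right)} = - \frac{1}{2} - \frac{N}{2}$ ($x{\left(I,N \right)} = \frac{-1 - N}{2} = - \frac{1}{2} - \frac{N}{2}$)
$j{\left(U,t \right)} = 0$ ($j{\left(U,t \right)} = - \frac{1}{2} - - \frac{1}{2} = - \frac{1}{2} + \frac{1}{2} = 0$)
$l{\left(X,G \right)} = - 2 G$
$K{\left(H \right)} = H \left(-80 + H\right)$ ($K{\left(H \right)} = \left(H - 80\right) \left(H + 0\right) = \left(-80 + H\right) H = H \left(-80 + H\right)$)
$\left(\left(-8163 + l{\left(-92,102 \right)}\right) + K{\left(-31 \right)}\right) - -2899 = \left(\left(-8163 - 204\right) - 31 \left(-80 - 31\right)\right) - -2899 = \left(\left(-8163 - 204\right) - -3441\right) + 2899 = \left(-8367 + 3441\right) + 2899 = -4926 + 2899 = -2027$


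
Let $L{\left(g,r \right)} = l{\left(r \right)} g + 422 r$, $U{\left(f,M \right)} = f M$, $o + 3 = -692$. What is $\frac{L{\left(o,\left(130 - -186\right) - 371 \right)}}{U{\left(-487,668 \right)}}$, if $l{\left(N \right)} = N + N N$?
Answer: $\frac{521840}{81329} \approx 6.4164$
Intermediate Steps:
$o = -695$ ($o = -3 - 692 = -695$)
$U{\left(f,M \right)} = M f$
$l{\left(N \right)} = N + N^{2}$
$L{\left(g,r \right)} = 422 r + g r \left(1 + r\right)$ ($L{\left(g,r \right)} = r \left(1 + r\right) g + 422 r = g r \left(1 + r\right) + 422 r = 422 r + g r \left(1 + r\right)$)
$\frac{L{\left(o,\left(130 - -186\right) - 371 \right)}}{U{\left(-487,668 \right)}} = \frac{\left(\left(130 - -186\right) - 371\right) \left(422 - 695 \left(1 + \left(\left(130 - -186\right) - 371\right)\right)\right)}{668 \left(-487\right)} = \frac{\left(\left(130 + 186\right) - 371\right) \left(422 - 695 \left(1 + \left(\left(130 + 186\right) - 371\right)\right)\right)}{-325316} = \left(316 - 371\right) \left(422 - 695 \left(1 + \left(316 - 371\right)\right)\right) \left(- \frac{1}{325316}\right) = - 55 \left(422 - 695 \left(1 - 55\right)\right) \left(- \frac{1}{325316}\right) = - 55 \left(422 - -37530\right) \left(- \frac{1}{325316}\right) = - 55 \left(422 + 37530\right) \left(- \frac{1}{325316}\right) = \left(-55\right) 37952 \left(- \frac{1}{325316}\right) = \left(-2087360\right) \left(- \frac{1}{325316}\right) = \frac{521840}{81329}$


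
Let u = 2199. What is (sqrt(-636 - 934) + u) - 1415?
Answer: 784 + I*sqrt(1570) ≈ 784.0 + 39.623*I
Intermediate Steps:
(sqrt(-636 - 934) + u) - 1415 = (sqrt(-636 - 934) + 2199) - 1415 = (sqrt(-1570) + 2199) - 1415 = (I*sqrt(1570) + 2199) - 1415 = (2199 + I*sqrt(1570)) - 1415 = 784 + I*sqrt(1570)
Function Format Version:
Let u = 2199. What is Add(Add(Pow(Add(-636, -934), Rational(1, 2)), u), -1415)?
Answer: Add(784, Mul(I, Pow(1570, Rational(1, 2)))) ≈ Add(784.00, Mul(39.623, I))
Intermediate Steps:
Add(Add(Pow(Add(-636, -934), Rational(1, 2)), u), -1415) = Add(Add(Pow(Add(-636, -934), Rational(1, 2)), 2199), -1415) = Add(Add(Pow(-1570, Rational(1, 2)), 2199), -1415) = Add(Add(Mul(I, Pow(1570, Rational(1, 2))), 2199), -1415) = Add(Add(2199, Mul(I, Pow(1570, Rational(1, 2)))), -1415) = Add(784, Mul(I, Pow(1570, Rational(1, 2))))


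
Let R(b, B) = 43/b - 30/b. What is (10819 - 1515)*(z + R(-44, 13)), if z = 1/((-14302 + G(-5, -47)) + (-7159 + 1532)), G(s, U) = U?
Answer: -6865189/2497 ≈ -2749.4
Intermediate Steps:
R(b, B) = 13/b
z = -1/19976 (z = 1/((-14302 - 47) + (-7159 + 1532)) = 1/(-14349 - 5627) = 1/(-19976) = -1/19976 ≈ -5.0060e-5)
(10819 - 1515)*(z + R(-44, 13)) = (10819 - 1515)*(-1/19976 + 13/(-44)) = 9304*(-1/19976 + 13*(-1/44)) = 9304*(-1/19976 - 13/44) = 9304*(-5903/19976) = -6865189/2497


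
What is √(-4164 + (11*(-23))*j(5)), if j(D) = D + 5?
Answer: I*√6694 ≈ 81.817*I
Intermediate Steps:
j(D) = 5 + D
√(-4164 + (11*(-23))*j(5)) = √(-4164 + (11*(-23))*(5 + 5)) = √(-4164 - 253*10) = √(-4164 - 2530) = √(-6694) = I*√6694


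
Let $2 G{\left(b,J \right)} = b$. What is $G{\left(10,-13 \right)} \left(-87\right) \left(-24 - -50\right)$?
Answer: $-11310$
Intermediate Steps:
$G{\left(b,J \right)} = \frac{b}{2}$
$G{\left(10,-13 \right)} \left(-87\right) \left(-24 - -50\right) = \frac{1}{2} \cdot 10 \left(-87\right) \left(-24 - -50\right) = 5 \left(-87\right) \left(-24 + 50\right) = \left(-435\right) 26 = -11310$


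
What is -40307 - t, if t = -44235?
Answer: 3928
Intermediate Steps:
-40307 - t = -40307 - 1*(-44235) = -40307 + 44235 = 3928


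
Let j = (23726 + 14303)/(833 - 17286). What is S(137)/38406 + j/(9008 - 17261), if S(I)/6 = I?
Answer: 18846189062/869170084209 ≈ 0.021683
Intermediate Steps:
j = -38029/16453 (j = 38029/(-16453) = 38029*(-1/16453) = -38029/16453 ≈ -2.3114)
S(I) = 6*I
S(137)/38406 + j/(9008 - 17261) = (6*137)/38406 - 38029/(16453*(9008 - 17261)) = 822*(1/38406) - 38029/16453/(-8253) = 137/6401 - 38029/16453*(-1/8253) = 137/6401 + 38029/135786609 = 18846189062/869170084209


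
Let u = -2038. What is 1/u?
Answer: -1/2038 ≈ -0.00049068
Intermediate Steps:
1/u = 1/(-2038) = -1/2038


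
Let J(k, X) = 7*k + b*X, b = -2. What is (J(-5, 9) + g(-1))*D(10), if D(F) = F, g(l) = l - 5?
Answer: -590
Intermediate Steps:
g(l) = -5 + l
J(k, X) = -2*X + 7*k (J(k, X) = 7*k - 2*X = -2*X + 7*k)
(J(-5, 9) + g(-1))*D(10) = ((-2*9 + 7*(-5)) + (-5 - 1))*10 = ((-18 - 35) - 6)*10 = (-53 - 6)*10 = -59*10 = -590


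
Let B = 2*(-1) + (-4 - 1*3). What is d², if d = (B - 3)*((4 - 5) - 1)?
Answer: 576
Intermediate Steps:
B = -9 (B = -2 + (-4 - 3) = -2 - 7 = -9)
d = 24 (d = (-9 - 3)*((4 - 5) - 1) = -12*(-1 - 1) = -12*(-2) = 24)
d² = 24² = 576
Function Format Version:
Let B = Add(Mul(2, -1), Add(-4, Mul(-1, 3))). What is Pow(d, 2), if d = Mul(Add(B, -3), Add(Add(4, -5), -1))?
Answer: 576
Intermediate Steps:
B = -9 (B = Add(-2, Add(-4, -3)) = Add(-2, -7) = -9)
d = 24 (d = Mul(Add(-9, -3), Add(Add(4, -5), -1)) = Mul(-12, Add(-1, -1)) = Mul(-12, -2) = 24)
Pow(d, 2) = Pow(24, 2) = 576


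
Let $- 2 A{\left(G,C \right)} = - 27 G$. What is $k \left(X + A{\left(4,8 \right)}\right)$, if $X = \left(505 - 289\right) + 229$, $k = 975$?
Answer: $486525$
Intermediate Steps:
$A{\left(G,C \right)} = \frac{27 G}{2}$ ($A{\left(G,C \right)} = - \frac{\left(-27\right) G}{2} = \frac{27 G}{2}$)
$X = 445$ ($X = 216 + 229 = 445$)
$k \left(X + A{\left(4,8 \right)}\right) = 975 \left(445 + \frac{27}{2} \cdot 4\right) = 975 \left(445 + 54\right) = 975 \cdot 499 = 486525$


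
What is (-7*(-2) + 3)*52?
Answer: 884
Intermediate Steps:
(-7*(-2) + 3)*52 = (14 + 3)*52 = 17*52 = 884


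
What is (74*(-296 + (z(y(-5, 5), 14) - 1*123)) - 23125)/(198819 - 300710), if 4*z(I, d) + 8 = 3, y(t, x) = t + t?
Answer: 108447/203782 ≈ 0.53217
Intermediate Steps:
y(t, x) = 2*t
z(I, d) = -5/4 (z(I, d) = -2 + (1/4)*3 = -2 + 3/4 = -5/4)
(74*(-296 + (z(y(-5, 5), 14) - 1*123)) - 23125)/(198819 - 300710) = (74*(-296 + (-5/4 - 1*123)) - 23125)/(198819 - 300710) = (74*(-296 + (-5/4 - 123)) - 23125)/(-101891) = (74*(-296 - 497/4) - 23125)*(-1/101891) = (74*(-1681/4) - 23125)*(-1/101891) = (-62197/2 - 23125)*(-1/101891) = -108447/2*(-1/101891) = 108447/203782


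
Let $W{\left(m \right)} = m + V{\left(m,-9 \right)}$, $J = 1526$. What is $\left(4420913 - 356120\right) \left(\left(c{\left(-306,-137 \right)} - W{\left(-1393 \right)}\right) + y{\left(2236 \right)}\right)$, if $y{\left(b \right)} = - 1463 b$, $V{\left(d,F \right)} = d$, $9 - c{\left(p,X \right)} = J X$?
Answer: $-12435872416923$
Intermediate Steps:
$c{\left(p,X \right)} = 9 - 1526 X$
$W{\left(m \right)} = 2 m$ ($W{\left(m \right)} = m + m = 2 m$)
$\left(4420913 - 356120\right) \left(\left(c{\left(-306,-137 \right)} - W{\left(-1393 \right)}\right) + y{\left(2236 \right)}\right) = \left(4420913 - 356120\right) \left(\left(\left(9 - -209062\right) - 2 \left(-1393\right)\right) - 3271268\right) = 4064793 \left(\left(\left(9 + 209062\right) - -2786\right) - 3271268\right) = 4064793 \left(\left(209071 + 2786\right) - 3271268\right) = 4064793 \left(211857 - 3271268\right) = 4064793 \left(-3059411\right) = -12435872416923$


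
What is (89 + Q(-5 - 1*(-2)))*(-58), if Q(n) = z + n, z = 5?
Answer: -5278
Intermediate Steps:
Q(n) = 5 + n
(89 + Q(-5 - 1*(-2)))*(-58) = (89 + (5 + (-5 - 1*(-2))))*(-58) = (89 + (5 + (-5 + 2)))*(-58) = (89 + (5 - 3))*(-58) = (89 + 2)*(-58) = 91*(-58) = -5278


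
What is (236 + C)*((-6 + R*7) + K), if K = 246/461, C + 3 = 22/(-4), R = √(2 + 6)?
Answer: -573300/461 + 3185*√2 ≈ 3260.7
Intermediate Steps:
R = 2*√2 (R = √8 = 2*√2 ≈ 2.8284)
C = -17/2 (C = -3 + 22/(-4) = -3 + 22*(-¼) = -3 - 11/2 = -17/2 ≈ -8.5000)
K = 246/461 (K = 246*(1/461) = 246/461 ≈ 0.53362)
(236 + C)*((-6 + R*7) + K) = (236 - 17/2)*((-6 + (2*√2)*7) + 246/461) = 455*((-6 + 14*√2) + 246/461)/2 = 455*(-2520/461 + 14*√2)/2 = -573300/461 + 3185*√2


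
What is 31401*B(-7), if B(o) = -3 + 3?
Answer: 0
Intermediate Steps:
B(o) = 0
31401*B(-7) = 31401*0 = 0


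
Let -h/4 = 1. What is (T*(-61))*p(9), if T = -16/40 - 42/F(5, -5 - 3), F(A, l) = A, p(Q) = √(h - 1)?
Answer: 2684*I*√5/5 ≈ 1200.3*I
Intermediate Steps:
h = -4 (h = -4*1 = -4)
p(Q) = I*√5 (p(Q) = √(-4 - 1) = √(-5) = I*√5)
T = -44/5 (T = -16/40 - 42/5 = -16*1/40 - 42*⅕ = -⅖ - 42/5 = -44/5 ≈ -8.8000)
(T*(-61))*p(9) = (-44/5*(-61))*(I*√5) = 2684*(I*√5)/5 = 2684*I*√5/5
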